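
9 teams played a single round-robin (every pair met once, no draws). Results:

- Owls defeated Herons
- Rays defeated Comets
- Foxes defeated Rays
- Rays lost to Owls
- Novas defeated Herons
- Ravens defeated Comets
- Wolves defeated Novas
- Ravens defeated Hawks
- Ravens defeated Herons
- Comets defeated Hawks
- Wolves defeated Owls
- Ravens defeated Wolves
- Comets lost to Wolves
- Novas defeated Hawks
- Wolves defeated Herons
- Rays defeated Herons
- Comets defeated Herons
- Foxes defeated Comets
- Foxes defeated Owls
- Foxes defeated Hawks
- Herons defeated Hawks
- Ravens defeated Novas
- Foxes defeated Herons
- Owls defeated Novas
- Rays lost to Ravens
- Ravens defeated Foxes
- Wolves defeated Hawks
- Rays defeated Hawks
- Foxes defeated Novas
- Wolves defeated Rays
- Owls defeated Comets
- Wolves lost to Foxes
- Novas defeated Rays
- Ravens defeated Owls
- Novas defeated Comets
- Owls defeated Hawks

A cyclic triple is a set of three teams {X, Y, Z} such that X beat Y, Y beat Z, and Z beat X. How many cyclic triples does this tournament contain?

Win totals: Novas 4, Comets 2, Rays 3, Ravens 8, Wolves 6, Hawks 0, Owls 5, Herons 1, Foxes 7.
A team with w wins dominates both others in C(w,2) triples; summing gives 6 + 1 + 3 + 28 + 15 + 0 + 10 + 0 + 21 = 84 transitive triples.
Total triples C(9,3) = 84, so cyclic triples = 84 − 84 = 0.

0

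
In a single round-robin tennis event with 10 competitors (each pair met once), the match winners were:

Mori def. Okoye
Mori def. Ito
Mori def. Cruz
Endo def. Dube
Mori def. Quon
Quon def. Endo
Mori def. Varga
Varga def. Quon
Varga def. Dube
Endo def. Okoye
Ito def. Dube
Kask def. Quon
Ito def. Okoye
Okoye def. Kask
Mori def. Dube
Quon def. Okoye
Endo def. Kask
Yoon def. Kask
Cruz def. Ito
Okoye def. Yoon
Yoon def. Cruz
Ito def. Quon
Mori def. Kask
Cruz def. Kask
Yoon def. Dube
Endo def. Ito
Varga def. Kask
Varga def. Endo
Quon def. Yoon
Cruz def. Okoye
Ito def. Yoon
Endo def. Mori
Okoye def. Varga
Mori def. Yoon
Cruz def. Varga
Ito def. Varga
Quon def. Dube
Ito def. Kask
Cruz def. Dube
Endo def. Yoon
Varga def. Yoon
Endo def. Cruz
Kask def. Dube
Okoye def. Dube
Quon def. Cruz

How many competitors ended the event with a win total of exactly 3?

1

Win totals: Dube 0, Quon 5, Varga 5, Cruz 5, Okoye 4, Ito 6, Endo 7, Mori 8, Kask 2, Yoon 3.
Exactly 3: Yoon — 1 competitor.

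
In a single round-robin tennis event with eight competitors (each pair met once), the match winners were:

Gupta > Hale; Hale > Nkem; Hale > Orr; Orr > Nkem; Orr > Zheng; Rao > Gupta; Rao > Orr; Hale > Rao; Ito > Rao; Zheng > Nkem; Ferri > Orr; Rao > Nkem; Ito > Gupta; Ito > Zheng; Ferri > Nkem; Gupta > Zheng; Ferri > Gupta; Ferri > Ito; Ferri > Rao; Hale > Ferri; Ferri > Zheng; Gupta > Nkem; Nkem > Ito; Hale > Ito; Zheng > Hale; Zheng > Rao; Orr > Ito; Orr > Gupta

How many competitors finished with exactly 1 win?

1

Win totals: Gupta 3, Ferri 6, Nkem 1, Orr 4, Ito 3, Hale 5, Zheng 3, Rao 3.
Exactly 1: Nkem — 1 competitor.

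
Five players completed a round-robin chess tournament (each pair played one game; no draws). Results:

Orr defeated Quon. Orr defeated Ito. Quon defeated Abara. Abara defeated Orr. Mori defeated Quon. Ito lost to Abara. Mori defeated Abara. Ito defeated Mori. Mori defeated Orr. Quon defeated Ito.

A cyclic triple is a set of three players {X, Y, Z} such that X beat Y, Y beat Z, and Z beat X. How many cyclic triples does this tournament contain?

4

Of the C(5,3) = 10 triples, the cyclic ones are: {Mori, Quon, Ito}; {Mori, Ito, Orr}; {Mori, Ito, Abara}; {Quon, Orr, Abara}.
That is 4.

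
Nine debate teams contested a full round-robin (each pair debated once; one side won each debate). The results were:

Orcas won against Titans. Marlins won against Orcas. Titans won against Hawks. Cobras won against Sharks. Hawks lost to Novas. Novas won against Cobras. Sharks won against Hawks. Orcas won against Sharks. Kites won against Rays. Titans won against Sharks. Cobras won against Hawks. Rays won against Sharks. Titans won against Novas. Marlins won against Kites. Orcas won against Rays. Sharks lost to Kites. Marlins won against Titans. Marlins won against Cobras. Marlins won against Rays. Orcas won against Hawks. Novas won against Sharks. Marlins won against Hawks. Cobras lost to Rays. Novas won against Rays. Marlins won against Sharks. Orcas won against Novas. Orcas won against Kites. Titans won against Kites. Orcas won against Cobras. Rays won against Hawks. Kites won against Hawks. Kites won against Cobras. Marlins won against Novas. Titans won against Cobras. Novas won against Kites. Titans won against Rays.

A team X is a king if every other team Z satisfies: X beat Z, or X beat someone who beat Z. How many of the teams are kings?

Rays cannot reach Novas, Kites, Orcas, Marlins, Titans in two steps.
Sharks cannot reach Rays, Novas, Kites, Orcas, Marlins, Titans, Cobras in two steps.
Novas cannot reach Orcas, Marlins, Titans in two steps.
Hawks cannot reach Rays, Sharks, Novas, Kites, Orcas, Marlins, Titans, Cobras in two steps.
Kites cannot reach Novas, Orcas, Marlins, Titans in two steps.
Orcas cannot reach Marlins in two steps.
Marlins reaches everyone (king).
Titans cannot reach Orcas, Marlins in two steps.
Cobras cannot reach Rays, Novas, Kites, Orcas, Marlins, Titans in two steps.
Kings: Marlins — 1.

1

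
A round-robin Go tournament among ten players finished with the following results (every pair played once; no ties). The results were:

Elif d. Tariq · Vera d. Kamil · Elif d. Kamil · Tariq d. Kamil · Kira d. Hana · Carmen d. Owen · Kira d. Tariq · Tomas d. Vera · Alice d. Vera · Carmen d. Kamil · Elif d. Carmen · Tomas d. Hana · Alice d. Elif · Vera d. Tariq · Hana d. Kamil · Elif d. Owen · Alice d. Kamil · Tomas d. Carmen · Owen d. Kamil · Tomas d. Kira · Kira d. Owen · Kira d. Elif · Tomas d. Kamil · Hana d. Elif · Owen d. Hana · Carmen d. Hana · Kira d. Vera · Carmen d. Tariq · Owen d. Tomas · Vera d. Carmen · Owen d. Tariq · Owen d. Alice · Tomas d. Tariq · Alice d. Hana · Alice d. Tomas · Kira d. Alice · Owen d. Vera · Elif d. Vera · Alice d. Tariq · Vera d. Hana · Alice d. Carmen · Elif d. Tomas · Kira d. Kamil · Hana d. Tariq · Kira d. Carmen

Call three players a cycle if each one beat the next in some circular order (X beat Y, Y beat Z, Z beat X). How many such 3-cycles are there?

Win totals: Hana 3, Elif 6, Kamil 0, Vera 4, Owen 6, Carmen 4, Kira 8, Alice 7, Tomas 6, Tariq 1.
A player with w wins dominates both others in C(w,2) triples; summing gives 3 + 15 + 0 + 6 + 15 + 6 + 28 + 21 + 15 + 0 = 109 transitive triples.
Total triples C(10,3) = 120, so cyclic triples = 120 − 109 = 11.

11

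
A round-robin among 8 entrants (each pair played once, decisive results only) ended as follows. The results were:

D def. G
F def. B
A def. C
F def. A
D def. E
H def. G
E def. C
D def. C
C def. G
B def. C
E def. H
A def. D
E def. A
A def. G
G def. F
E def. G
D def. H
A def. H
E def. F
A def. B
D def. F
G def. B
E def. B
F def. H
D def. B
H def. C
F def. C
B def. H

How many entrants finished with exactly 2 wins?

Win totals: A 5, B 2, C 1, D 6, E 6, F 4, G 2, H 2.
Exactly 2: B, G, H — 3 entrants.

3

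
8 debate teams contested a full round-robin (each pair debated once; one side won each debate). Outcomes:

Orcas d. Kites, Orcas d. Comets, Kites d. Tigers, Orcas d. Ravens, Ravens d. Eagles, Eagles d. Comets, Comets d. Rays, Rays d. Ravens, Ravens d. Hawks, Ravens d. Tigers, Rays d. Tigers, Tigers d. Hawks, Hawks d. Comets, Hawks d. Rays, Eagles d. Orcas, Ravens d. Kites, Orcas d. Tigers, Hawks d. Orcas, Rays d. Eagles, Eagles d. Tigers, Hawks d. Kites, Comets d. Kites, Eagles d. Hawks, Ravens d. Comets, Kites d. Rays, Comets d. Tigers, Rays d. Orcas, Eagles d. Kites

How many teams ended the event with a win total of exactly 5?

Win totals: Comets 3, Kites 2, Ravens 5, Eagles 5, Tigers 1, Rays 4, Orcas 4, Hawks 4.
Exactly 5: Ravens, Eagles — 2 teams.

2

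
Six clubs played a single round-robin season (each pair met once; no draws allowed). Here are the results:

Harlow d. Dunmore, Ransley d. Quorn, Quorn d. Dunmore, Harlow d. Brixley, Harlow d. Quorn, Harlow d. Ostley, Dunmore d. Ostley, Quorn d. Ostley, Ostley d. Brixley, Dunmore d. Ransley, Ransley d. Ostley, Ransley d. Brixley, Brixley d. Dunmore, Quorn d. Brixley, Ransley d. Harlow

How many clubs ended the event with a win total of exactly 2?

Win totals: Brixley 1, Dunmore 2, Quorn 3, Ransley 4, Ostley 1, Harlow 4.
Exactly 2: Dunmore — 1 club.

1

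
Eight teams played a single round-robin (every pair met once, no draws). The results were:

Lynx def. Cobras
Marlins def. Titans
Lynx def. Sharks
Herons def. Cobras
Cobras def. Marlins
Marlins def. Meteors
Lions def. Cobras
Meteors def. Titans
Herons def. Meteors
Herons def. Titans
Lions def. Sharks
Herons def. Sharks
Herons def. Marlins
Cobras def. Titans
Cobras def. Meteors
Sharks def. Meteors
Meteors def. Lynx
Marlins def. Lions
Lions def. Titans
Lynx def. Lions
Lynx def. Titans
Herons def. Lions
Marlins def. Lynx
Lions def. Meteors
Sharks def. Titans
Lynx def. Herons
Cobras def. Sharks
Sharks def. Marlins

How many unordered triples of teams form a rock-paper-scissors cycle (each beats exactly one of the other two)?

9

Win totals: Lynx 5, Cobras 4, Lions 4, Meteors 2, Titans 0, Marlins 4, Herons 6, Sharks 3.
A team with w wins dominates both others in C(w,2) triples; summing gives 10 + 6 + 6 + 1 + 0 + 6 + 15 + 3 = 47 transitive triples.
Total triples C(8,3) = 56, so cyclic triples = 56 − 47 = 9.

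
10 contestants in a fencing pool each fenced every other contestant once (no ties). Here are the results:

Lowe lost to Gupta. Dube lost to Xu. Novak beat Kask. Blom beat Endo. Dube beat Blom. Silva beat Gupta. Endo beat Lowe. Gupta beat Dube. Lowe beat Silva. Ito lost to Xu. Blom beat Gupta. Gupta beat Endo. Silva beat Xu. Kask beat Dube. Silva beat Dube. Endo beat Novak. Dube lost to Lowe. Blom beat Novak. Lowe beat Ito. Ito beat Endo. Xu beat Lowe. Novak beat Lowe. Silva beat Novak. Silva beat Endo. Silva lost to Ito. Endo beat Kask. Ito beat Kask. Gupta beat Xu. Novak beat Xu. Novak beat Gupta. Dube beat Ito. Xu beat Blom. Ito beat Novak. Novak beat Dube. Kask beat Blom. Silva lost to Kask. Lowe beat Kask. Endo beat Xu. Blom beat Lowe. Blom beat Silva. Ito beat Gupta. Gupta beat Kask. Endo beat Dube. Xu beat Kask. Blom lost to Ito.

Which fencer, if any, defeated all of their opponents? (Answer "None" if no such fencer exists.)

Highest win total is Ito with 6 (out of 9 possible).
Ito lost to Xu, Lowe, Dube, so no fencer went undefeated.

None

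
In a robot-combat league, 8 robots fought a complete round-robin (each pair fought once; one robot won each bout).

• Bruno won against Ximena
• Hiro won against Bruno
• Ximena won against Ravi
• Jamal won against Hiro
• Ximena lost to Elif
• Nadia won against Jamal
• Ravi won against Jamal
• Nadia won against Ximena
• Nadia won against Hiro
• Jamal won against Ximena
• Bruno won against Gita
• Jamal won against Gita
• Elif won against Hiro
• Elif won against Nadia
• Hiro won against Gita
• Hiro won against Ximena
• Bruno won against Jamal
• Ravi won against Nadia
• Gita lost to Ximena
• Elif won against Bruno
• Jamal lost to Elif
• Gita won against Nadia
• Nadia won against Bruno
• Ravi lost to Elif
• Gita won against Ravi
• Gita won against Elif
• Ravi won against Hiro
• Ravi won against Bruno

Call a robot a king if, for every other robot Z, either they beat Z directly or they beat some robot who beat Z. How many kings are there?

6

Hiro reaches everyone (king).
Ximena reaches everyone (king).
Jamal reaches everyone (king).
Gita reaches everyone (king).
Elif reaches everyone (king).
Nadia cannot reach Elif in two steps.
Ravi cannot reach Elif in two steps.
Bruno reaches everyone (king).
Kings: Hiro, Ximena, Jamal, Gita, Elif, Bruno — 6.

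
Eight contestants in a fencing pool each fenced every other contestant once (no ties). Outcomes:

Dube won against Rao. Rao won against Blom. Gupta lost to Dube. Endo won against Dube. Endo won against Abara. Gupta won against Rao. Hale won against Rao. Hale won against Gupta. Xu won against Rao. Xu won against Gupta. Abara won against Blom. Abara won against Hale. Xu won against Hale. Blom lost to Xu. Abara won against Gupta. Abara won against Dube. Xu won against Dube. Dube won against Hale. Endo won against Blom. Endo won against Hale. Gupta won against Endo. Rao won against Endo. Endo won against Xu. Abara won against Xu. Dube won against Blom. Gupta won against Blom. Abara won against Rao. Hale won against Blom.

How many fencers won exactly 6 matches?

Win totals: Blom 0, Endo 5, Abara 6, Xu 5, Hale 3, Rao 2, Gupta 3, Dube 4.
Exactly 6: Abara — 1 fencer.

1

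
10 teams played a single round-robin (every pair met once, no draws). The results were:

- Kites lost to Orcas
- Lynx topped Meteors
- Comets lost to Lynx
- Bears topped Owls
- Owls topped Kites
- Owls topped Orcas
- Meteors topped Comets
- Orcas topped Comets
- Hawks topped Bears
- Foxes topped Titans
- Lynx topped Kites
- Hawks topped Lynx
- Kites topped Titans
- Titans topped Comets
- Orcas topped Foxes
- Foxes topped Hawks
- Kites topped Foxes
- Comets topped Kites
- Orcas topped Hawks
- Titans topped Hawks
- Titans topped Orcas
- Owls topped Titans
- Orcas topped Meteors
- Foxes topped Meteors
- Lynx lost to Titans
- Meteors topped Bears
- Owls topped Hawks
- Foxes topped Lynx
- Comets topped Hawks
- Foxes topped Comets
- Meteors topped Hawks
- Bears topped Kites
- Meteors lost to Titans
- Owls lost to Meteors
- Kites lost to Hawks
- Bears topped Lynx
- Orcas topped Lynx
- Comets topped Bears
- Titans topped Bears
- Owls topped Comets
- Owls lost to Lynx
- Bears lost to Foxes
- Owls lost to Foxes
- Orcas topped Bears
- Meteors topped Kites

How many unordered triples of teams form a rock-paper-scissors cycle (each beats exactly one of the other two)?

27

Win totals: Bears 3, Kites 2, Foxes 7, Comets 3, Owls 5, Lynx 4, Orcas 7, Meteors 5, Hawks 3, Titans 6.
A team with w wins dominates both others in C(w,2) triples; summing gives 3 + 1 + 21 + 3 + 10 + 6 + 21 + 10 + 3 + 15 = 93 transitive triples.
Total triples C(10,3) = 120, so cyclic triples = 120 − 93 = 27.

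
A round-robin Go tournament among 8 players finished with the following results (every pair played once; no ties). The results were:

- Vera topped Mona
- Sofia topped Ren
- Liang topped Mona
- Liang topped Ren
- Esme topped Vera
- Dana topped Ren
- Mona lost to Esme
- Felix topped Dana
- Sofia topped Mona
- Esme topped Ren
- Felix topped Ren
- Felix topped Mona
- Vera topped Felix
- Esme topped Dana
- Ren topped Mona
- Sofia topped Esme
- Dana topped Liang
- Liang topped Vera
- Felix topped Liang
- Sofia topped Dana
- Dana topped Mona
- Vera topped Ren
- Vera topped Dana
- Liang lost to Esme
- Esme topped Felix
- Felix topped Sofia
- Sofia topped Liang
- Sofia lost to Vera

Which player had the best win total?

Esme

Win totals: Felix 5, Liang 3, Dana 3, Esme 6, Vera 5, Sofia 5, Mona 0, Ren 1.
Esme leads with 6 wins (next highest: 5).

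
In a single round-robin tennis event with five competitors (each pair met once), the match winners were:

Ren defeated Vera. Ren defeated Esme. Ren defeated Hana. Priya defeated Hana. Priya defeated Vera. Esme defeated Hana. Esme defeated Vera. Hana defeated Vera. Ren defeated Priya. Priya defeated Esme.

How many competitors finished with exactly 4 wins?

1

Win totals: Hana 1, Vera 0, Priya 3, Esme 2, Ren 4.
Exactly 4: Ren — 1 competitor.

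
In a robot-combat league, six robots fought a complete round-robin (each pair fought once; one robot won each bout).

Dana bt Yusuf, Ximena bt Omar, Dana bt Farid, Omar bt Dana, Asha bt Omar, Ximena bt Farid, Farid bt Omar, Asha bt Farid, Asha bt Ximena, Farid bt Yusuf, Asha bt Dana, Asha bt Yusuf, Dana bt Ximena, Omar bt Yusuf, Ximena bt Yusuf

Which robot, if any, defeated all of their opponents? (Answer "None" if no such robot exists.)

Asha

Asha has 5 wins out of 5 opponents — a perfect record.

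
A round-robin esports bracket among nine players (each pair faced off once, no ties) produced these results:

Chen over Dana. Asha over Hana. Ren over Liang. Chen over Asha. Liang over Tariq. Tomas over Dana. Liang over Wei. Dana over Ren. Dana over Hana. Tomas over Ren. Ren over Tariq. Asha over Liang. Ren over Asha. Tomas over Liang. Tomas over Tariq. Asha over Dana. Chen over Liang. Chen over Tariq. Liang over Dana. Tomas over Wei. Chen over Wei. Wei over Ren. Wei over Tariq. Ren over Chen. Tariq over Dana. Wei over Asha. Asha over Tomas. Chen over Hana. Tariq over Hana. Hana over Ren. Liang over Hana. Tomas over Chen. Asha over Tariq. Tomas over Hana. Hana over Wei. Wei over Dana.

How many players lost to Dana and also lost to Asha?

1

Dana beat: Ren, Hana.
Asha beat: Liang, Dana, Tariq, Tomas, Hana.
Both beat: Hana — 1.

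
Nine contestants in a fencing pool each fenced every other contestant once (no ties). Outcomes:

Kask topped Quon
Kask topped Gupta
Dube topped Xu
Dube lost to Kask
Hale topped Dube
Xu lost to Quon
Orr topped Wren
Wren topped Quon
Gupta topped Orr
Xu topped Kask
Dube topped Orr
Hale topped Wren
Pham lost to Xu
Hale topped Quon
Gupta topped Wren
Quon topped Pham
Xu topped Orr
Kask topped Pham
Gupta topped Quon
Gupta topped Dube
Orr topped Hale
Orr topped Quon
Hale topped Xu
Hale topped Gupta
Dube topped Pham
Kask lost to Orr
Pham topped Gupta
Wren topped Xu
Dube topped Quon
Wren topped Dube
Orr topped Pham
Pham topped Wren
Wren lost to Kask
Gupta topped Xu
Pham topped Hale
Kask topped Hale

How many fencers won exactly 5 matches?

Win totals: Kask 6, Hale 5, Wren 3, Xu 3, Pham 3, Gupta 5, Dube 4, Orr 5, Quon 2.
Exactly 5: Hale, Gupta, Orr — 3 fencers.

3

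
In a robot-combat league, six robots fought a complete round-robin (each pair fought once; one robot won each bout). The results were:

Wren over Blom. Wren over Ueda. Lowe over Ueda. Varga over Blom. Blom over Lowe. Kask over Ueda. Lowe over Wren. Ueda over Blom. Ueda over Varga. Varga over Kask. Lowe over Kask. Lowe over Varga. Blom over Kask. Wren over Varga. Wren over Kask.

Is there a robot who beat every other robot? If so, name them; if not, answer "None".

Highest win total is Wren with 4 (out of 5 possible).
Wren lost to Lowe, so no robot went undefeated.

None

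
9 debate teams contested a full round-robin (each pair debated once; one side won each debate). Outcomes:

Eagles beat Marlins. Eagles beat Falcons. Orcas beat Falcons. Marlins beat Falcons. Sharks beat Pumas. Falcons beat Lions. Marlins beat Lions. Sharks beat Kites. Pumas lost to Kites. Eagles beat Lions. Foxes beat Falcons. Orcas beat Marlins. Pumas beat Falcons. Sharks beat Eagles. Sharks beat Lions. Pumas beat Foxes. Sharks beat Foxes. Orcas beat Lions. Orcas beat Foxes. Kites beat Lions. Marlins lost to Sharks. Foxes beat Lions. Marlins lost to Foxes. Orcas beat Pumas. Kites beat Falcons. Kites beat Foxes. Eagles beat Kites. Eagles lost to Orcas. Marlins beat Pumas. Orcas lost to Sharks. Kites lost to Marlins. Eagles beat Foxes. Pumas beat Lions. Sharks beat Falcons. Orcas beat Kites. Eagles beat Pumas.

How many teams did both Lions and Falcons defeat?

Lions beat: no one.
Falcons beat: Lions.
No one was beaten by both.

0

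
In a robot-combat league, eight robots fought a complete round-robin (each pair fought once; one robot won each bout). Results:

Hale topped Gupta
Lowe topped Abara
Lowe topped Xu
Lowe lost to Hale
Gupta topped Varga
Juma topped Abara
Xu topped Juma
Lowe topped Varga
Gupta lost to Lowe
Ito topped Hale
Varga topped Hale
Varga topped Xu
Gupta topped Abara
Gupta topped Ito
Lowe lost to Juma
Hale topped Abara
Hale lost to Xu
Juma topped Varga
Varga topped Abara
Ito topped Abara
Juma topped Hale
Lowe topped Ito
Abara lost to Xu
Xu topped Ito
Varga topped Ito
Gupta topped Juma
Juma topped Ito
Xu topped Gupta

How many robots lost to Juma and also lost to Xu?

Juma beat: Ito, Lowe, Hale, Abara, Varga.
Xu beat: Gupta, Juma, Ito, Hale, Abara.
Both beat: Ito, Hale, Abara — 3.

3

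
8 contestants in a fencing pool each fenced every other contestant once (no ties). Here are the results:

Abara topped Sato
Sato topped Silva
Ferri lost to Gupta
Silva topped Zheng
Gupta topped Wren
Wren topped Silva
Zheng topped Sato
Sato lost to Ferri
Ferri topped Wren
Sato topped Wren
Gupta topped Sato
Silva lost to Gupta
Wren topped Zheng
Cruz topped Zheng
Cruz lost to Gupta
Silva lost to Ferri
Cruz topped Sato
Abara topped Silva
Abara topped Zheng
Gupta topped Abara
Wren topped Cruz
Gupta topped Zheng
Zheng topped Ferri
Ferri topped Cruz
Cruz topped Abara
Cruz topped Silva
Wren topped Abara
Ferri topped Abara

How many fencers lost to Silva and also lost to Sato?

0

Silva beat: Zheng.
Sato beat: Silva, Wren.
No one was beaten by both.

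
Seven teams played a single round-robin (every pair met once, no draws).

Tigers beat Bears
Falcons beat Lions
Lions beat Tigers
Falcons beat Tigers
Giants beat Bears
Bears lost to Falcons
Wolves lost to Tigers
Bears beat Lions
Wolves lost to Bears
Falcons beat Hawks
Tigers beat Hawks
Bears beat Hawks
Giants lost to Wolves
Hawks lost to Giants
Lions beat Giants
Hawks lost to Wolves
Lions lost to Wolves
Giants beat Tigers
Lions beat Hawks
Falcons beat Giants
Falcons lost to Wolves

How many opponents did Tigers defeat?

3

Tigers' results: beat Hawks, Bears, Wolves; lost to Falcons, Lions, Giants.
That is 3 wins.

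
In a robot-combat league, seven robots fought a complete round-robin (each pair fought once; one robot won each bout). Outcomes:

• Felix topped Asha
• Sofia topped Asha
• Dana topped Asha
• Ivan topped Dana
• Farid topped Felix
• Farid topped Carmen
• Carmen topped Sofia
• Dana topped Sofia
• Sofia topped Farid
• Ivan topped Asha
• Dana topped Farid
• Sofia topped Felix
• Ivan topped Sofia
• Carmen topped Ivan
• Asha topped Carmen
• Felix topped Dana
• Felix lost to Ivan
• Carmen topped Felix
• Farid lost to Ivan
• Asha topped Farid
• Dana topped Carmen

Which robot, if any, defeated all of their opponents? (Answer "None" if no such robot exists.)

None

Highest win total is Ivan with 5 (out of 6 possible).
Ivan lost to Carmen, so no robot went undefeated.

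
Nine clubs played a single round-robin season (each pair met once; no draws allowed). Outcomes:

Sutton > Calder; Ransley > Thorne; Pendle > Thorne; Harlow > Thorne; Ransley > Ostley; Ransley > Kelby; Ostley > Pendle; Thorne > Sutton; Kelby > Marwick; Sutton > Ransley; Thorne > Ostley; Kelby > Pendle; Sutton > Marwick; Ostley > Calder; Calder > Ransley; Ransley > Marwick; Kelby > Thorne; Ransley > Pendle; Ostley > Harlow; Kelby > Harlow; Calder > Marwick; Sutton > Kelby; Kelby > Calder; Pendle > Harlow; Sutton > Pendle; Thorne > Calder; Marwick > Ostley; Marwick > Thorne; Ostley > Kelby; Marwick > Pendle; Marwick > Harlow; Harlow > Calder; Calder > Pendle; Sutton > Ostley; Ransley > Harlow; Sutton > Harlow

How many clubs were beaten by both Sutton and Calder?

3

Sutton beat: Pendle, Harlow, Ostley, Ransley, Marwick, Kelby, Calder.
Calder beat: Pendle, Ransley, Marwick.
Both beat: Pendle, Ransley, Marwick — 3.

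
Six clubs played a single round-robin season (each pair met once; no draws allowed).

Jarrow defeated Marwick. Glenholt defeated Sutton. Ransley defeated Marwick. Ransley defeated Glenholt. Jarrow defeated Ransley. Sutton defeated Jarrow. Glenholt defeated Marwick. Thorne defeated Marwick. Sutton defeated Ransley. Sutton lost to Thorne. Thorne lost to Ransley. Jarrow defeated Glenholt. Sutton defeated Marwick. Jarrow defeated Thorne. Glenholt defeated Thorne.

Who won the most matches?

Win totals: Marwick 0, Ransley 3, Thorne 2, Jarrow 4, Glenholt 3, Sutton 3.
Jarrow leads with 4 wins (next highest: 3).

Jarrow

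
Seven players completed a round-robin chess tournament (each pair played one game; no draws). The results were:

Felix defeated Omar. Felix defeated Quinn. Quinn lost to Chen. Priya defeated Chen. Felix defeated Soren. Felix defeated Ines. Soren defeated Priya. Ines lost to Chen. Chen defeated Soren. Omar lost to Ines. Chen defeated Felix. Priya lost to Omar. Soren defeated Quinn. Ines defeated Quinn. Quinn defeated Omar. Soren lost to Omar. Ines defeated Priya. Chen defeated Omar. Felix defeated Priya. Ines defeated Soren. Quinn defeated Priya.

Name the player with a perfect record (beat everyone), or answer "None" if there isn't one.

Highest win total is Felix with 5 (out of 6 possible).
Felix lost to Chen, so no player went undefeated.

None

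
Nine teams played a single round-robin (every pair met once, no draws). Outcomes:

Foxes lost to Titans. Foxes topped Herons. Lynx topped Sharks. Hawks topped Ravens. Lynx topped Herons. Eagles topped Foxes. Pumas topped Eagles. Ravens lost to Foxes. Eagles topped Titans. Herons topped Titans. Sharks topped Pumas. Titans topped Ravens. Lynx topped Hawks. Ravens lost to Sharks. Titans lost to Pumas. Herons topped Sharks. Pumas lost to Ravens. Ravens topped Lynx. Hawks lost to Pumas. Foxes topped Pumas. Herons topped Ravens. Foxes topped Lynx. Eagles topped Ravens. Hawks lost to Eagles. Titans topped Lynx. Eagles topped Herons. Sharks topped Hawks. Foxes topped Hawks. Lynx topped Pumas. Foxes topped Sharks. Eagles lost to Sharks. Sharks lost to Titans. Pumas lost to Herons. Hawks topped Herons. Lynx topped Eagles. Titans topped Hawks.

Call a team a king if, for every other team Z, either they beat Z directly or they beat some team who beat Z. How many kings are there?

7

Hawks cannot reach Foxes, Eagles in two steps.
Ravens cannot reach Foxes in two steps.
Foxes reaches everyone (king).
Sharks reaches everyone (king).
Herons reaches everyone (king).
Eagles reaches everyone (king).
Pumas reaches everyone (king).
Titans reaches everyone (king).
Lynx reaches everyone (king).
Kings: Foxes, Sharks, Herons, Eagles, Pumas, Titans, Lynx — 7.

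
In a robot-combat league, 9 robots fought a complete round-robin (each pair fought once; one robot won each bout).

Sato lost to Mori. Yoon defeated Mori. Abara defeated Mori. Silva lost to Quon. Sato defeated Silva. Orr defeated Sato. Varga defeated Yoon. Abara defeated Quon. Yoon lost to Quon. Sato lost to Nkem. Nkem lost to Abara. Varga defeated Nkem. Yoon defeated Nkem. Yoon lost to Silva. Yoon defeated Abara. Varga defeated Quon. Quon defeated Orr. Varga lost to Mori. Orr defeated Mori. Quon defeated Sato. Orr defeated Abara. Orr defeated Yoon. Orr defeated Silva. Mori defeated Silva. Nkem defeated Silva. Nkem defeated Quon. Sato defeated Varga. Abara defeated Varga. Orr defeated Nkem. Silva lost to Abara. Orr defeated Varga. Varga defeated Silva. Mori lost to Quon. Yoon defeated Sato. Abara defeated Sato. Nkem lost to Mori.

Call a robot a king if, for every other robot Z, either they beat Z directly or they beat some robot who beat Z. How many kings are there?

Mori cannot reach Orr, Abara in two steps.
Nkem cannot reach Abara in two steps.
Varga reaches everyone (king).
Orr reaches everyone (king).
Abara reaches everyone (king).
Silva cannot reach Varga, Orr, Quon in two steps.
Yoon cannot reach Orr in two steps.
Quon reaches everyone (king).
Sato cannot reach Mori, Orr, Abara in two steps.
Kings: Varga, Orr, Abara, Quon — 4.

4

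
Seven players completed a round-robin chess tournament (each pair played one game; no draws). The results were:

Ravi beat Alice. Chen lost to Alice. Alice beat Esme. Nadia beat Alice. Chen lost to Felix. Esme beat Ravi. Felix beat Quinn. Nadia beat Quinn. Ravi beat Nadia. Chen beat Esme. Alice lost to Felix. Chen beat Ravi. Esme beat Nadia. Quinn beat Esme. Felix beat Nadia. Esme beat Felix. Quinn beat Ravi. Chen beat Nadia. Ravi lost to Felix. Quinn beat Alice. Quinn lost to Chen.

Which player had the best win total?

Win totals: Nadia 2, Quinn 3, Felix 5, Alice 2, Ravi 2, Esme 3, Chen 4.
Felix leads with 5 wins (next highest: 4).

Felix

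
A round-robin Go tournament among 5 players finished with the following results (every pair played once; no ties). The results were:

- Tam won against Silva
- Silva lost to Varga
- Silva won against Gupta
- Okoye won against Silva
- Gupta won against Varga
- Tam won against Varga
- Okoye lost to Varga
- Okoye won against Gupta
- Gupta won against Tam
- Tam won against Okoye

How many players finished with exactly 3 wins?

Win totals: Tam 3, Gupta 2, Okoye 2, Silva 1, Varga 2.
Exactly 3: Tam — 1 player.

1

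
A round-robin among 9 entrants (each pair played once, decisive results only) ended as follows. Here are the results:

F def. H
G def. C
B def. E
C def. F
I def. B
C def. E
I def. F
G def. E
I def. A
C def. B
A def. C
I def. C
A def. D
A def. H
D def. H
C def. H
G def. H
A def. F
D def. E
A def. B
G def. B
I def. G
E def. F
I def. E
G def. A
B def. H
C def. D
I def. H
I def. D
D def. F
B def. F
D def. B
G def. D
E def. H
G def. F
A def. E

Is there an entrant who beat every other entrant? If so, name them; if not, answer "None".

I has 8 wins out of 8 opponents — a perfect record.

I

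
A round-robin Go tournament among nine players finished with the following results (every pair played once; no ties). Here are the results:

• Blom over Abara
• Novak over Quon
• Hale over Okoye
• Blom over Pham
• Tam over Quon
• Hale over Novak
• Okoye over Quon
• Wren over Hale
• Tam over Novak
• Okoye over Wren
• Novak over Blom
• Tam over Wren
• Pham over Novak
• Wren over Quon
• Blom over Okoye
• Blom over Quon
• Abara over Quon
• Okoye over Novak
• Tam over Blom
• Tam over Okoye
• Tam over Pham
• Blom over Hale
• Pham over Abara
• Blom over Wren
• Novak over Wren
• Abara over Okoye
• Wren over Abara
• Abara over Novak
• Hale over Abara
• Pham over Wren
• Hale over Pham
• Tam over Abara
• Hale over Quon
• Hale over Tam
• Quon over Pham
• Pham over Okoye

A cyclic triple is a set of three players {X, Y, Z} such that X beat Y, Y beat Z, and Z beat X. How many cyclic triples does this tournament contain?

15

Win totals: Tam 7, Okoye 3, Quon 1, Wren 3, Hale 6, Abara 3, Blom 6, Pham 4, Novak 3.
A player with w wins dominates both others in C(w,2) triples; summing gives 21 + 3 + 0 + 3 + 15 + 3 + 15 + 6 + 3 = 69 transitive triples.
Total triples C(9,3) = 84, so cyclic triples = 84 − 69 = 15.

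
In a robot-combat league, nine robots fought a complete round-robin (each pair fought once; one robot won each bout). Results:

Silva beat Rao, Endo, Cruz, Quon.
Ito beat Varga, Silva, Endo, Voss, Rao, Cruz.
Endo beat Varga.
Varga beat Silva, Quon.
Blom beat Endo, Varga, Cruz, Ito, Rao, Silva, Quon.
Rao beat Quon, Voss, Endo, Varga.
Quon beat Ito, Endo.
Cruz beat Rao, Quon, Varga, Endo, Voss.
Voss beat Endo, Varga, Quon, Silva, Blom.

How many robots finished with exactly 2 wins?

Win totals: Varga 2, Cruz 5, Blom 7, Ito 6, Quon 2, Voss 5, Silva 4, Endo 1, Rao 4.
Exactly 2: Varga, Quon — 2 robots.

2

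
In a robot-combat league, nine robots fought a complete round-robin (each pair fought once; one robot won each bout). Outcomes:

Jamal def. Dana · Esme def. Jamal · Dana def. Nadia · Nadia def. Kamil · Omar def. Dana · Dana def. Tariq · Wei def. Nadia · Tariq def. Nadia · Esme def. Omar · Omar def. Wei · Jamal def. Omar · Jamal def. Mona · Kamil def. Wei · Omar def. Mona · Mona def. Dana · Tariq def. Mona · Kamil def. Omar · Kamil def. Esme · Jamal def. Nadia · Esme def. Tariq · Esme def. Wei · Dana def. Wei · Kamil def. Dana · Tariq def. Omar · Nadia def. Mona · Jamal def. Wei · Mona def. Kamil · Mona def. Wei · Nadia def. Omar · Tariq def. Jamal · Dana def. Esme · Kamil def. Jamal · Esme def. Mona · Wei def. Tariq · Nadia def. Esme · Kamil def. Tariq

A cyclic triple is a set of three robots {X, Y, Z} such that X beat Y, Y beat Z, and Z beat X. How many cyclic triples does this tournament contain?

24

Win totals: Omar 3, Mona 3, Nadia 4, Dana 4, Kamil 6, Tariq 4, Jamal 5, Esme 5, Wei 2.
A robot with w wins dominates both others in C(w,2) triples; summing gives 3 + 3 + 6 + 6 + 15 + 6 + 10 + 10 + 1 = 60 transitive triples.
Total triples C(9,3) = 84, so cyclic triples = 84 − 60 = 24.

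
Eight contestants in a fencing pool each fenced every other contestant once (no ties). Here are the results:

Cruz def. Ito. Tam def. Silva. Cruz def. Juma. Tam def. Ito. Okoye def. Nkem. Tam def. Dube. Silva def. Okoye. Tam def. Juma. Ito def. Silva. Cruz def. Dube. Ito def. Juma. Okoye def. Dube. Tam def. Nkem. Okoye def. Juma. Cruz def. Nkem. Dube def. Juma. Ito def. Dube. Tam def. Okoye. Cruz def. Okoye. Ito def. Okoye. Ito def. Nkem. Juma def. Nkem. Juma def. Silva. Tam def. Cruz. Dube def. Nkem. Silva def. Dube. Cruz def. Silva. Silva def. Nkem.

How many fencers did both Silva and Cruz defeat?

3

Silva beat: Okoye, Nkem, Dube.
Cruz beat: Silva, Okoye, Nkem, Dube, Ito, Juma.
Both beat: Okoye, Nkem, Dube — 3.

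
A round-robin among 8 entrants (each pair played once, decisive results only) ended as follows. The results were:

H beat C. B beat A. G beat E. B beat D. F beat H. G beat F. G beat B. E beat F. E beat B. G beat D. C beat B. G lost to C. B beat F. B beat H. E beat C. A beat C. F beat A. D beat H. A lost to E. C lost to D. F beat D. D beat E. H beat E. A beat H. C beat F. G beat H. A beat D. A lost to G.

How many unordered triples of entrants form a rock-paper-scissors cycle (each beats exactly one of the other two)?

16

Win totals: A 3, B 4, C 3, D 3, E 4, F 3, G 6, H 2.
An entrant with w wins dominates both others in C(w,2) triples; summing gives 3 + 6 + 3 + 3 + 6 + 3 + 15 + 1 = 40 transitive triples.
Total triples C(8,3) = 56, so cyclic triples = 56 − 40 = 16.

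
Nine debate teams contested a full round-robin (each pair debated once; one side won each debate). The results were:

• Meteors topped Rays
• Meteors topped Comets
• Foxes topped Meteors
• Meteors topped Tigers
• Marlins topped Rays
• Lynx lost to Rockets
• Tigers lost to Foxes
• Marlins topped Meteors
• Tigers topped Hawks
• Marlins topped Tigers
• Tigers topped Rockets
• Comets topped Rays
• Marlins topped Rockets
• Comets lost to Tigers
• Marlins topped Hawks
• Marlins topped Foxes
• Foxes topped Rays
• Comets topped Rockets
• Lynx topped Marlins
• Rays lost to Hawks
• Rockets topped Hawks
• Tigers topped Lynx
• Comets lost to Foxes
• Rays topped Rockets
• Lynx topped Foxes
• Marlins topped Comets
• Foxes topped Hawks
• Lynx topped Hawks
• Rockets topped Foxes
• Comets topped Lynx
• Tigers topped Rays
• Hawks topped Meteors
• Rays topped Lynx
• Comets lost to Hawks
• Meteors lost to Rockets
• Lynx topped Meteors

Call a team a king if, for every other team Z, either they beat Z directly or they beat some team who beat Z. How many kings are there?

Hawks cannot reach Marlins, Foxes in two steps.
Comets cannot reach Tigers in two steps.
Lynx reaches everyone (king).
Tigers reaches everyone (king).
Meteors cannot reach Marlins, Foxes in two steps.
Marlins reaches everyone (king).
Foxes cannot reach Marlins in two steps.
Rays cannot reach Comets, Tigers in two steps.
Rockets reaches everyone (king).
Kings: Lynx, Tigers, Marlins, Rockets — 4.

4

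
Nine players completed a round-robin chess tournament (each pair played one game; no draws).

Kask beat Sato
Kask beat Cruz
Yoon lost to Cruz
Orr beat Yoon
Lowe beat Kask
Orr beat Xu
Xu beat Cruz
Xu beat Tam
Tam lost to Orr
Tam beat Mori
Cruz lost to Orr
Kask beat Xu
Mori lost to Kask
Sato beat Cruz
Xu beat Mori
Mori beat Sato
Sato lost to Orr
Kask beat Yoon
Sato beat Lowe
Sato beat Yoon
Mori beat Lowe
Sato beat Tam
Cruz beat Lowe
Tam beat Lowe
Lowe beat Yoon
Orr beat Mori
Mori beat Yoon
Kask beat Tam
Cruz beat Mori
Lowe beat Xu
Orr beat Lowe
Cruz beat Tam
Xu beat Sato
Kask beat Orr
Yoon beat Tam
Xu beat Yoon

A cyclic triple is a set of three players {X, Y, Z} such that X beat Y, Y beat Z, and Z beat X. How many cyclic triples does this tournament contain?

Win totals: Lowe 3, Xu 5, Kask 7, Mori 3, Orr 7, Yoon 1, Tam 2, Cruz 4, Sato 4.
A player with w wins dominates both others in C(w,2) triples; summing gives 3 + 10 + 21 + 3 + 21 + 0 + 1 + 6 + 6 = 71 transitive triples.
Total triples C(9,3) = 84, so cyclic triples = 84 − 71 = 13.

13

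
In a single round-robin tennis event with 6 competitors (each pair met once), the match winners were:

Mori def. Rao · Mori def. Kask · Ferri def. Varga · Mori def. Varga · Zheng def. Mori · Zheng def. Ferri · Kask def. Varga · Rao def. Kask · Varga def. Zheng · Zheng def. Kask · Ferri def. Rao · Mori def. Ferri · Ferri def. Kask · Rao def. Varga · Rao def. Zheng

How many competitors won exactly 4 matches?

Win totals: Varga 1, Zheng 3, Kask 1, Rao 3, Ferri 3, Mori 4.
Exactly 4: Mori — 1 competitor.

1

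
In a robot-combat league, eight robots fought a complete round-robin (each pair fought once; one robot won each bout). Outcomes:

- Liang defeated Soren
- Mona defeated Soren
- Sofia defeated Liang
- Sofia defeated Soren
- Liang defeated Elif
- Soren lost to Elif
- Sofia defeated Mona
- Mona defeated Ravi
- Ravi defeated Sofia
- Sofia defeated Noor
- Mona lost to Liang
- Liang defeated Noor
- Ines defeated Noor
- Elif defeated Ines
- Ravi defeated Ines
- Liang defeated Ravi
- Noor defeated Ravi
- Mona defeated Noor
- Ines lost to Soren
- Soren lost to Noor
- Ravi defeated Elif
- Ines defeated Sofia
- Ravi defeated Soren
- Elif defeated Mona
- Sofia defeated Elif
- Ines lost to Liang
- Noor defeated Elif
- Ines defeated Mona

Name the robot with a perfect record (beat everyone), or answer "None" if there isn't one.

None

Highest win total is Liang with 6 (out of 7 possible).
Liang lost to Sofia, so no robot went undefeated.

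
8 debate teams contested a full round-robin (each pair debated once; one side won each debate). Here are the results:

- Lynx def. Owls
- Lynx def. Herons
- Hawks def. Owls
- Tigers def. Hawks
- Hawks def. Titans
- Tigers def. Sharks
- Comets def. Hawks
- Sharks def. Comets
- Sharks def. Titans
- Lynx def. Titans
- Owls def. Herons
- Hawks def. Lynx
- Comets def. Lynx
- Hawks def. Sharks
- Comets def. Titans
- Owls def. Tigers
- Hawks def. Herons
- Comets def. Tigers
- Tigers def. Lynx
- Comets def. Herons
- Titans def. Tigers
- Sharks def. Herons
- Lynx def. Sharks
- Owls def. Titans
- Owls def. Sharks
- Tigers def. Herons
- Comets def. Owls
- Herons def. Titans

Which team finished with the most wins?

Win totals: Tigers 4, Comets 6, Sharks 3, Hawks 5, Owls 4, Lynx 4, Titans 1, Herons 1.
Comets leads with 6 wins (next highest: 5).

Comets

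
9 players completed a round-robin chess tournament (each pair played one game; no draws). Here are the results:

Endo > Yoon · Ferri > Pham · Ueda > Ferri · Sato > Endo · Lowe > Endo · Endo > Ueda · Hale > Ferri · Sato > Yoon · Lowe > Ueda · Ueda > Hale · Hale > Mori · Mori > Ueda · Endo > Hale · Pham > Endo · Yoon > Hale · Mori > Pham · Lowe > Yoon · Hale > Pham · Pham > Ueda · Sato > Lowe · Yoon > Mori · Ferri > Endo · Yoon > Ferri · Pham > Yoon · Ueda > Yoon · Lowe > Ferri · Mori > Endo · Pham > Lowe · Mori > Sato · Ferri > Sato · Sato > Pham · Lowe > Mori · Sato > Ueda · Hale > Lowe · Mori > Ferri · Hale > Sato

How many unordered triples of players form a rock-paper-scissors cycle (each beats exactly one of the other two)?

26

Win totals: Sato 5, Mori 5, Yoon 3, Ferri 3, Lowe 5, Ueda 3, Pham 4, Hale 5, Endo 3.
A player with w wins dominates both others in C(w,2) triples; summing gives 10 + 10 + 3 + 3 + 10 + 3 + 6 + 10 + 3 = 58 transitive triples.
Total triples C(9,3) = 84, so cyclic triples = 84 − 58 = 26.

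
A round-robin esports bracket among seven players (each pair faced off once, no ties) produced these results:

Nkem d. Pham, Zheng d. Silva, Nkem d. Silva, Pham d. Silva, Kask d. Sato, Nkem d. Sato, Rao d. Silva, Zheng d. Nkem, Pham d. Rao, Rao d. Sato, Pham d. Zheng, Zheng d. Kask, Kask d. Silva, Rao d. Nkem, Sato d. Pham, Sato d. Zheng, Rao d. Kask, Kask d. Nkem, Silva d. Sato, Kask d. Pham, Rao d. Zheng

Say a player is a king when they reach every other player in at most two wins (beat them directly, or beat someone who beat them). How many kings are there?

4

Nkem cannot reach Kask in two steps.
Sato reaches everyone (king).
Silva cannot reach Nkem, Rao, Kask in two steps.
Pham reaches everyone (king).
Zheng cannot reach Rao in two steps.
Rao reaches everyone (king).
Kask reaches everyone (king).
Kings: Sato, Pham, Rao, Kask — 4.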